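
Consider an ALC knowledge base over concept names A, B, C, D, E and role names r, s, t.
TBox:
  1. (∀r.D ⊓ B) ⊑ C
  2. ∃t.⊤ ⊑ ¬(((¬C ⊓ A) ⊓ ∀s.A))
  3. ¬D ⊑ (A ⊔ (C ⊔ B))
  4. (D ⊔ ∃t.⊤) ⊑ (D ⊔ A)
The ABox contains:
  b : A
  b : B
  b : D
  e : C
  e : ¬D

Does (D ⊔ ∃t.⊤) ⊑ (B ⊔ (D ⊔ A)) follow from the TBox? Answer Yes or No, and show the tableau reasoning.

Yes

1. (D ⊔ ∃t.⊤) ⊑ (B ⊔ (D ⊔ A))  ⇔  ((D ⊔ ∃t.⊤) ⊓ (¬B ⊓ (¬D ⊓ ¬A))) unsat w.r.t. T
   all branches close; clash {A, ¬A} at x₀
2. Hence (D ⊔ ∃t.⊤) ⊑ (B ⊔ (D ⊔ A)): entailed.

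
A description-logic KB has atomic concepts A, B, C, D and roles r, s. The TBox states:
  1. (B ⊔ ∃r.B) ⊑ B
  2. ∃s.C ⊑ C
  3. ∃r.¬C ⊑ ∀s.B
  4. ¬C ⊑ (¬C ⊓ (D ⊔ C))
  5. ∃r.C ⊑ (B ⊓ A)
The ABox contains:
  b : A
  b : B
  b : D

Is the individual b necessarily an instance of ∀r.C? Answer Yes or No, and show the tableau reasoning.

1. b : ∀r.C?  L(b) = {A, B, D} ∪ {∃r.¬C}
   apply at b: ∃r.¬C⊑∀s.B
   open: L(b) ⊇ {A, B, C, D, ∀r.¬C, …} (+ ∃-successors) — b ∉ ∀r.C possible
2. Hence b : ∀r.C: not entailed.

No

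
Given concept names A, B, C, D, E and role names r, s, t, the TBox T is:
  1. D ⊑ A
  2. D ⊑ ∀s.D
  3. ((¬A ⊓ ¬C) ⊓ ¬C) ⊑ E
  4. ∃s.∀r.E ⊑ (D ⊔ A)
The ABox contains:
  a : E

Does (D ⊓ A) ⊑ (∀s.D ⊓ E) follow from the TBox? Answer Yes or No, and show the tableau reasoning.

1. (D ⊓ A) ⊑ (∀s.D ⊓ E)  ⇔  ((D ⊓ A) ⊓ (∃s.¬D ⊔ ¬E)) unsat w.r.t. T
   apply at x₀: D⊑∀s.D
   open: L(x₀) ⊇ {A, D, ¬E, ∀s.D, ∀s.∃r.¬E}
2. Hence (D ⊓ A) ⊑ (∀s.D ⊓ E): not entailed.

No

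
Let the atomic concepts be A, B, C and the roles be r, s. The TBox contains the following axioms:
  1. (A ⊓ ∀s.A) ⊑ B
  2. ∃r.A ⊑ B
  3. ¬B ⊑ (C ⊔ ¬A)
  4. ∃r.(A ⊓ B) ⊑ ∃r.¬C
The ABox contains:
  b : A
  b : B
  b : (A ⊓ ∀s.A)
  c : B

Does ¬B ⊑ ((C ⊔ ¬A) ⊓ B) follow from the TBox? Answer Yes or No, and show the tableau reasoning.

1. ¬B ⊑ ((C ⊔ ¬A) ⊓ B)  ⇔  (¬B ⊓ ((¬C ⊓ A) ⊔ ¬B)) unsat w.r.t. T
   apply at x₀: ¬B⊑(C ⊔ ¬A)
   open: L(x₀) ⊇ {C, ¬A, ¬B, ∀r.(¬A ⊔ ¬B), ∀r.¬A}
2. Hence ¬B ⊑ ((C ⊔ ¬A) ⊓ B): not entailed.

No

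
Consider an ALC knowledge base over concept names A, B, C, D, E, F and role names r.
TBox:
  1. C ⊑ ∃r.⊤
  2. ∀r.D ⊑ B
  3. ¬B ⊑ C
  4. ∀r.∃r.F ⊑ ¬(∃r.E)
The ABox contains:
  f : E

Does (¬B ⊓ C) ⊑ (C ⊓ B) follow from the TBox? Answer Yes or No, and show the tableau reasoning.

No

1. (¬B ⊓ C) ⊑ (C ⊓ B)  ⇔  ((¬B ⊓ C) ⊓ (¬C ⊔ ¬B)) unsat w.r.t. T
   apply at x₀: C⊑∃r.⊤
   open: L(x₀) ⊇ {C, ¬B, ∃r.¬D, ∃r.∀r.¬F, ∃r.⊤} (+ ∃-successors)
2. Hence (¬B ⊓ C) ⊑ (C ⊓ B): not entailed.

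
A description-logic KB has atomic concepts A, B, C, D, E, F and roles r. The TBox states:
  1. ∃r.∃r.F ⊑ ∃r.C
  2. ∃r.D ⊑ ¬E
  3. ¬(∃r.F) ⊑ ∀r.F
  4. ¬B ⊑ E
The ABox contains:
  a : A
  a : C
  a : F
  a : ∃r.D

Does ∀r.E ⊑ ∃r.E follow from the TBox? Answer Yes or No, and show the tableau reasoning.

No

1. ∀r.E ⊑ ∃r.E  ⇔  (∀r.E ⊓ ∀r.¬E) unsat w.r.t. T
   open: L(x₀) ⊇ {B, ∀r.E, ∀r.F, ∀r.¬D, ∀r.¬E, …}
2. Hence ∀r.E ⊑ ∃r.E: not entailed.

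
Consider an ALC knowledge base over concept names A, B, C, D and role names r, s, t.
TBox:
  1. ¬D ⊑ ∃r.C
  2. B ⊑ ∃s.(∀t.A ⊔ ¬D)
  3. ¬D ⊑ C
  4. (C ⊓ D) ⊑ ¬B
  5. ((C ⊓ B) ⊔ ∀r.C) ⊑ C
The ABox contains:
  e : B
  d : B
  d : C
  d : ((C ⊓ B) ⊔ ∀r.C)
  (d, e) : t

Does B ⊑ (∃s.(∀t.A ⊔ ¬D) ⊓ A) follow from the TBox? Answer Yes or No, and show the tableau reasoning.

1. B ⊑ (∃s.(∀t.A ⊔ ¬D) ⊓ A)  ⇔  (B ⊓ (∀s.(∃t.¬A ⊓ D) ⊔ ¬A)) unsat w.r.t. T
   apply at x₀: B⊑∃s.(∀t.A ⊔ ¬D)
   open: L(x₀) ⊇ {B, D, ¬A, ¬C, ∃r.¬C, …} (+ ∃-successors)
2. Hence B ⊑ (∃s.(∀t.A ⊔ ¬D) ⊓ A): not entailed.

No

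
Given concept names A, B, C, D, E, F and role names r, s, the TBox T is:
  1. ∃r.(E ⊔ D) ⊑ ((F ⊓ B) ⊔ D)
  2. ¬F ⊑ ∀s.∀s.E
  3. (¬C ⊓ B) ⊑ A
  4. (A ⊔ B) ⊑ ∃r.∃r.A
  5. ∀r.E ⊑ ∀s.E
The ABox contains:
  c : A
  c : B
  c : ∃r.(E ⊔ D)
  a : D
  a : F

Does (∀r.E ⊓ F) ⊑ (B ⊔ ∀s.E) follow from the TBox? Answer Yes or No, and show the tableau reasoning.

1. (∀r.E ⊓ F) ⊑ (B ⊔ ∀s.E)  ⇔  ((∀r.E ⊓ F) ⊓ (¬B ⊓ ∃s.¬E)) unsat w.r.t. T
   all branches close; clash {E, ¬E} at an ∃-successor
2. Hence (∀r.E ⊓ F) ⊑ (B ⊔ ∀s.E): entailed.

Yes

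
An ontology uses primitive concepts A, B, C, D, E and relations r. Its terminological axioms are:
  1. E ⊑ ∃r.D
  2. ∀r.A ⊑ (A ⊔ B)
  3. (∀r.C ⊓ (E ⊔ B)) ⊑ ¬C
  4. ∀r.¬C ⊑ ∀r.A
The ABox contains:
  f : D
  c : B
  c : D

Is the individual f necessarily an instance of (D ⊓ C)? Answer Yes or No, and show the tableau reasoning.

1. f : (D ⊓ C)?  L(f) = {D} ∪ {(¬D ⊔ ¬C)}
   open: L(f) ⊇ {D, ¬C, ¬E, ∃r.C, ∃r.¬A} (+ ∃-successors) — f ∉ (D ⊓ C) possible
2. Hence f : (D ⊓ C): not entailed.

No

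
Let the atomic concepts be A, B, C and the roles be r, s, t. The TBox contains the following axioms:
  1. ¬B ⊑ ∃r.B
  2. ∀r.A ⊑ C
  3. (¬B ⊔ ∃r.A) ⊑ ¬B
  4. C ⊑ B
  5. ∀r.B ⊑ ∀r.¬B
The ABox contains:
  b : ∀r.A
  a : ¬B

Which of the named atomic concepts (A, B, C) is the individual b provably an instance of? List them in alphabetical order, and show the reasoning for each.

{B, C}

1. b : A?  L(b) = {∀r.A} ∪ {¬A}
   apply at b: ∀r.A⊑C
   open: L(b) ⊇ {B, C, ¬A, ∀r.A, ∀r.¬A, …} — b ∉ A possible
2. b : B?  L(b) = {∀r.A} ∪ {¬B}
   clash {B, ¬B} at b — b ∈ B
3. b : C?  L(b) = {∀r.A} ∪ {¬C}
   clash {C, ¬C} at b — b ∈ C
4. Entailed for b: {B, C}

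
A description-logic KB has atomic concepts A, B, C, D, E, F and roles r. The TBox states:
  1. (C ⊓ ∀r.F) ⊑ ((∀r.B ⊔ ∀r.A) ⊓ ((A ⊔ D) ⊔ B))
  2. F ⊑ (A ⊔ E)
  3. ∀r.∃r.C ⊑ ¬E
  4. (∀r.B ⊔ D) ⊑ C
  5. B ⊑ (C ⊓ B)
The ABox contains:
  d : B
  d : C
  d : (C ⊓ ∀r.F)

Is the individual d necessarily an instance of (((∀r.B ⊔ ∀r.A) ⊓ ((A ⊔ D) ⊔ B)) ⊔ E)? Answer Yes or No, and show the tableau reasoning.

1. d : (((∀r.B ⊔ ∀r.A) ⊓ ((A ⊔ D) ⊔ B)) ⊔ E)?  L(d) = {B, C, (C ⊓ ∀r.F)} ∪ {(((∃r.¬B ⊓ ∃r.¬A) ⊔ ((¬A ⊓ ¬D) ⊓ ¬B)) ⊓ ¬E)}
   clash {E, ¬E} at d — d ∈ (((∀r.B ⊔ ∀r.A) ⊓ ((A ⊔ D) ⊔ B)) ⊔ E)
2. Hence d : (((∀r.B ⊔ ∀r.A) ⊓ ((A ⊔ D) ⊔ B)) ⊔ E): entailed.

Yes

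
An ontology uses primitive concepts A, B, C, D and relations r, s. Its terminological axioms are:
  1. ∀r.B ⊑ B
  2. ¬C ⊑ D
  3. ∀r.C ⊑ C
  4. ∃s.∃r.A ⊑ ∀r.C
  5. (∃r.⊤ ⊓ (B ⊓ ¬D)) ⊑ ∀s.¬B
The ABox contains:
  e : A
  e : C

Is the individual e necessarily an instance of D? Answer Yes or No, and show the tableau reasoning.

No

1. e : D?  L(e) = {A, C} ∪ {¬D}
   open: L(e) ⊇ {A, C, ¬B, ¬D, ∀s.∀r.¬A, …} (+ ∃-successors) — e ∉ D possible
2. Hence e : D: not entailed.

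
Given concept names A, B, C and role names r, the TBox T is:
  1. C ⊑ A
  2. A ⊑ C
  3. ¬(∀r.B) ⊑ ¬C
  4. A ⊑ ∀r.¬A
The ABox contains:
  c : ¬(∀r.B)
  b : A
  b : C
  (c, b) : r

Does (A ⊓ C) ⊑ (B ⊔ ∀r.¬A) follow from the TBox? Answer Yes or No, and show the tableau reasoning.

Yes

1. (A ⊓ C) ⊑ (B ⊔ ∀r.¬A)  ⇔  ((A ⊓ C) ⊓ (¬B ⊓ ∃r.A)) unsat w.r.t. T
   all branches close; clash {C, ¬C} at x₀
2. Hence (A ⊓ C) ⊑ (B ⊔ ∀r.¬A): entailed.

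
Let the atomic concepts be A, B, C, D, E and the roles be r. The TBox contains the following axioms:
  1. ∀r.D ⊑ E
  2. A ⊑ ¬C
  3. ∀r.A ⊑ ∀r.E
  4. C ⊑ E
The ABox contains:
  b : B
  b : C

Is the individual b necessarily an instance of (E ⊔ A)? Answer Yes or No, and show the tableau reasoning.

1. b : (E ⊔ A)?  L(b) = {B, C} ∪ {(¬E ⊓ ¬A)}
   clash {E, ¬E} at b — b ∈ (E ⊔ A)
2. Hence b : (E ⊔ A): entailed.

Yes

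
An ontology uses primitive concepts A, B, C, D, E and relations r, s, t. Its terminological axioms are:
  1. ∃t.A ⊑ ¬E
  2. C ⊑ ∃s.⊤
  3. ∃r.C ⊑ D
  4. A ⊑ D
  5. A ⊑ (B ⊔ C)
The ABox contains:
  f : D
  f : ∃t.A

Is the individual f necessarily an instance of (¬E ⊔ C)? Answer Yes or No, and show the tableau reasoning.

1. f : (¬E ⊔ C)?  L(f) = {D, ∃t.A} ∪ {(E ⊓ ¬C)}
   clash {C, ¬C} at f — f ∈ (¬E ⊔ C)
2. Hence f : (¬E ⊔ C): entailed.

Yes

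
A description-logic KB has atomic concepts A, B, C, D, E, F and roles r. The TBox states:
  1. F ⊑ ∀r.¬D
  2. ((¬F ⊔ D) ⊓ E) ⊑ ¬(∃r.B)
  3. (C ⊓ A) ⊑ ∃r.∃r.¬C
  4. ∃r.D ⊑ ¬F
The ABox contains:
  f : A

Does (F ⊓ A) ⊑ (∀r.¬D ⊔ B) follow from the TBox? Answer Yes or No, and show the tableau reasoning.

1. (F ⊓ A) ⊑ (∀r.¬D ⊔ B)  ⇔  ((F ⊓ A) ⊓ (∃r.D ⊓ ¬B)) unsat w.r.t. T
   all branches close; clash {D, ¬D} at an ∃-successor
2. Hence (F ⊓ A) ⊑ (∀r.¬D ⊔ B): entailed.

Yes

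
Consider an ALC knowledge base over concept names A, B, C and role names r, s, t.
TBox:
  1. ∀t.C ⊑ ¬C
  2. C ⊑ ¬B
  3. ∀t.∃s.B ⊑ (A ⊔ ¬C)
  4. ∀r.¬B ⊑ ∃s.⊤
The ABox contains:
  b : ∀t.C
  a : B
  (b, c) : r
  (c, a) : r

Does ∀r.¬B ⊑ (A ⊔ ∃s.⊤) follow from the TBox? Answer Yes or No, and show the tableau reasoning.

1. ∀r.¬B ⊑ (A ⊔ ∃s.⊤)  ⇔  (∀r.¬B ⊓ (¬A ⊓ ∀s.⊥)) unsat w.r.t. T
   all branches close; clash ⊥ at an ∃-successor
2. Hence ∀r.¬B ⊑ (A ⊔ ∃s.⊤): entailed.

Yes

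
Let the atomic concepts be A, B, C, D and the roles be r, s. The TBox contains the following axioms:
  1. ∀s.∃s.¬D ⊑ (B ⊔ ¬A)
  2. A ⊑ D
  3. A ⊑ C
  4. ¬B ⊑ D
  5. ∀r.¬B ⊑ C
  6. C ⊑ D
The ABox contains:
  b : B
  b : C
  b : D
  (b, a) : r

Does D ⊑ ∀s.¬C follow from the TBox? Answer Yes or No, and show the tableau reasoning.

No

1. D ⊑ ∀s.¬C  ⇔  (D ⊓ ∃s.C) unsat w.r.t. T
   open: L(x₀) ⊇ {D, ¬A, ∃r.B, ∃s.C, ∃s.∀s.D} (+ ∃-successors)
2. Hence D ⊑ ∀s.¬C: not entailed.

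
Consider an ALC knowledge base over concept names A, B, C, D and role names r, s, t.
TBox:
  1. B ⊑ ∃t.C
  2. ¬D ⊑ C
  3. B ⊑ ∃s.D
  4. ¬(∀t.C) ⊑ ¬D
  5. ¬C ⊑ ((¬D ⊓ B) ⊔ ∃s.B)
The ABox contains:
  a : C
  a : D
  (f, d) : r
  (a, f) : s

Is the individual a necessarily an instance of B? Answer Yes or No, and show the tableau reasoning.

No

1. a : B?  L(a) = {C, D} ∪ {¬B}
   open: L(a) ⊇ {C, D, ¬B, ∀t.C} — a ∉ B possible
2. Hence a : B: not entailed.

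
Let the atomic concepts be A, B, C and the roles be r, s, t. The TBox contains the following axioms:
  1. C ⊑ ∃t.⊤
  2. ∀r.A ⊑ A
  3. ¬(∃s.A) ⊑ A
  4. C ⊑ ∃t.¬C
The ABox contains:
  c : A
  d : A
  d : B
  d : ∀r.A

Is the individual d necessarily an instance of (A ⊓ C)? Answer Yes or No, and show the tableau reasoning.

1. d : (A ⊓ C)?  L(d) = {A, B, ∀r.A} ∪ {(¬A ⊔ ¬C)}
   open: L(d) ⊇ {A, B, ¬C, ∀r.A} — d ∉ (A ⊓ C) possible
2. Hence d : (A ⊓ C): not entailed.

No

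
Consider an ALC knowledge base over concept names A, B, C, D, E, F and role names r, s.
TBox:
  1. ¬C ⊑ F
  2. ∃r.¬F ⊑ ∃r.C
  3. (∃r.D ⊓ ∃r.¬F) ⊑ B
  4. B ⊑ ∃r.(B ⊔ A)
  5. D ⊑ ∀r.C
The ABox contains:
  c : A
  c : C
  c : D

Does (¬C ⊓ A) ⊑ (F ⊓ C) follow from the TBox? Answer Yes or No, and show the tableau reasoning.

No

1. (¬C ⊓ A) ⊑ (F ⊓ C)  ⇔  ((¬C ⊓ A) ⊓ (¬F ⊔ ¬C)) unsat w.r.t. T
   apply at x₀: ¬C⊑F
   open: L(x₀) ⊇ {A, F, ¬B, ¬C, ¬D, …}
2. Hence (¬C ⊓ A) ⊑ (F ⊓ C): not entailed.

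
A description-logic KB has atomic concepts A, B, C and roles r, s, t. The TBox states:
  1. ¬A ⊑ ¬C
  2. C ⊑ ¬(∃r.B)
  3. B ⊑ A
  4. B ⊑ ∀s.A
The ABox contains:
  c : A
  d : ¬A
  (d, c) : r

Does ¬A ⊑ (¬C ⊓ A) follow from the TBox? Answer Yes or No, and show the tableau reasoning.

1. ¬A ⊑ (¬C ⊓ A)  ⇔  (¬A ⊓ (C ⊔ ¬A)) unsat w.r.t. T
   apply at x₀: ¬A⊑¬C
   open: L(x₀) ⊇ {¬A, ¬B, ¬C}
2. Hence ¬A ⊑ (¬C ⊓ A): not entailed.

No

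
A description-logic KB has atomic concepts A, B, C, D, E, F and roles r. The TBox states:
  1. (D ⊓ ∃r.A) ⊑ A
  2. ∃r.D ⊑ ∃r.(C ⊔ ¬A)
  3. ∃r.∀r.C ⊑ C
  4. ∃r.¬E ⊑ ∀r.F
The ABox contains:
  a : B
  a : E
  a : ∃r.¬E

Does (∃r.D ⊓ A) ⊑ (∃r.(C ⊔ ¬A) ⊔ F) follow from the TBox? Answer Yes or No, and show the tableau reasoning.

Yes

1. (∃r.D ⊓ A) ⊑ (∃r.(C ⊔ ¬A) ⊔ F)  ⇔  ((∃r.D ⊓ A) ⊓ (∀r.(¬C ⊓ A) ⊓ ¬F)) unsat w.r.t. T
   all branches close; clash {A, ¬A} at an ∃-successor
2. Hence (∃r.D ⊓ A) ⊑ (∃r.(C ⊔ ¬A) ⊔ F): entailed.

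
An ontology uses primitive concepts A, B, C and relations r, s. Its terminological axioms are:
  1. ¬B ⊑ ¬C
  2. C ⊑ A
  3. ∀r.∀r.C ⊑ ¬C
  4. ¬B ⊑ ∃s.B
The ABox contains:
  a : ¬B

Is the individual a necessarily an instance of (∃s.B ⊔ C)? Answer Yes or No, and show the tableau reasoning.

Yes

1. a : (∃s.B ⊔ C)?  L(a) = {¬B} ∪ {(∀s.¬B ⊓ ¬C)}
   clash {B, ¬B} at an ∃-successor — a ∈ (∃s.B ⊔ C)
2. Hence a : (∃s.B ⊔ C): entailed.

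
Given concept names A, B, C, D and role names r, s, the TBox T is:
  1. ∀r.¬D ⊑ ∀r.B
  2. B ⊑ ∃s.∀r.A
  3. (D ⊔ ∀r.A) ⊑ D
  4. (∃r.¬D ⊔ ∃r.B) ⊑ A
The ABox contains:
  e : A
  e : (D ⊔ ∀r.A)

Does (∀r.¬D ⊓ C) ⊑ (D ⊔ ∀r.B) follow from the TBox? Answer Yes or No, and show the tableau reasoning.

Yes

1. (∀r.¬D ⊓ C) ⊑ (D ⊔ ∀r.B)  ⇔  ((∀r.¬D ⊓ C) ⊓ (¬D ⊓ ∃r.¬B)) unsat w.r.t. T
   all branches close; clash {D, ¬D} at x₀
2. Hence (∀r.¬D ⊓ C) ⊑ (D ⊔ ∀r.B): entailed.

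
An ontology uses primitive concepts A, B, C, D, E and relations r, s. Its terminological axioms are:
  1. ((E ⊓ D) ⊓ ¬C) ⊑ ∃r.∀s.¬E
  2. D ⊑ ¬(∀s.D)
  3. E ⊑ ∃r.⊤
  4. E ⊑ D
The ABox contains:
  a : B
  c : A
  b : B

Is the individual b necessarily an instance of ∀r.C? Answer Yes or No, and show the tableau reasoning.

1. b : ∀r.C?  L(b) = {B} ∪ {∃r.¬C}
   open: L(b) ⊇ {B, ¬D, ¬E, ∃r.¬C} (+ ∃-successors) — b ∉ ∀r.C possible
2. Hence b : ∀r.C: not entailed.

No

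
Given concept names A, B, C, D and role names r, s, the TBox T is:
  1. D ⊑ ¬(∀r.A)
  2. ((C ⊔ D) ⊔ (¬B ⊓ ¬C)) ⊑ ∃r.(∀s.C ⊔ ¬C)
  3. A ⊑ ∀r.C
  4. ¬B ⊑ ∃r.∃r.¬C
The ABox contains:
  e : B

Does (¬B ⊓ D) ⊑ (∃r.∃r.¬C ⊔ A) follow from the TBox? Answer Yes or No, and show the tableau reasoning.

Yes

1. (¬B ⊓ D) ⊑ (∃r.∃r.¬C ⊔ A)  ⇔  ((¬B ⊓ D) ⊓ (∀r.∀r.C ⊓ ¬A)) unsat w.r.t. T
   all branches close; clash {C, ¬C} at an ∃-successor
2. Hence (¬B ⊓ D) ⊑ (∃r.∃r.¬C ⊔ A): entailed.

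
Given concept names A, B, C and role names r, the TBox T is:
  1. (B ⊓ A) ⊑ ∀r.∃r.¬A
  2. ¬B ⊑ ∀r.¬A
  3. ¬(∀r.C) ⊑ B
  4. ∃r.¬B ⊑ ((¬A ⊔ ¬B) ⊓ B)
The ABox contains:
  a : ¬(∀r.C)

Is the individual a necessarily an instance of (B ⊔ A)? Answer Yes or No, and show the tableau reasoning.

Yes

1. a : (B ⊔ A)?  L(a) = {¬(∀r.C)} ∪ {(¬B ⊓ ¬A)}
   clash {B, ¬B} at a — a ∈ (B ⊔ A)
2. Hence a : (B ⊔ A): entailed.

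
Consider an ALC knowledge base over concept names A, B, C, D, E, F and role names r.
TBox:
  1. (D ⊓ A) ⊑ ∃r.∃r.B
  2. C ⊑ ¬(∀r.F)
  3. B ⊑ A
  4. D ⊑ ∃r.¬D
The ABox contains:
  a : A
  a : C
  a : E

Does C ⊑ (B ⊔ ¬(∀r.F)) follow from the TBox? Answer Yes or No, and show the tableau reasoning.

1. C ⊑ (B ⊔ ¬(∀r.F))  ⇔  (C ⊓ (¬B ⊓ ∀r.F)) unsat w.r.t. T
   all branches close; clash {F, ¬F} at an ∃-successor
2. Hence C ⊑ (B ⊔ ¬(∀r.F)): entailed.

Yes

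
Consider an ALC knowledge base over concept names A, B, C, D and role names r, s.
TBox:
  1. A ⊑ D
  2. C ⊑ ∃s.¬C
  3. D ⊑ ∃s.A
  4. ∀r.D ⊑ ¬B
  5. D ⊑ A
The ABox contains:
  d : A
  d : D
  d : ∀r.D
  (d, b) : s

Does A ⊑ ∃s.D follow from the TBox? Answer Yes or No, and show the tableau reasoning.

Yes

1. A ⊑ ∃s.D  ⇔  (A ⊓ ∀s.¬D) unsat w.r.t. T
   all branches close; clash {D, ¬D} at an ∃-successor
2. Hence A ⊑ ∃s.D: entailed.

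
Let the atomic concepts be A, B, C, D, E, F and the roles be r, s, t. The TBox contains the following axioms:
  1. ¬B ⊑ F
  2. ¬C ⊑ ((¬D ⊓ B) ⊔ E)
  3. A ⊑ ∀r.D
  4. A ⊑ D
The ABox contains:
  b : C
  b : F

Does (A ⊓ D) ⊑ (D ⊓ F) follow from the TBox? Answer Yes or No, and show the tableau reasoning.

1. (A ⊓ D) ⊑ (D ⊓ F)  ⇔  ((A ⊓ D) ⊓ (¬D ⊔ ¬F)) unsat w.r.t. T
   apply at x₀: A⊑∀r.D
   open: L(x₀) ⊇ {A, B, C, D, ¬F, …}
2. Hence (A ⊓ D) ⊑ (D ⊓ F): not entailed.

No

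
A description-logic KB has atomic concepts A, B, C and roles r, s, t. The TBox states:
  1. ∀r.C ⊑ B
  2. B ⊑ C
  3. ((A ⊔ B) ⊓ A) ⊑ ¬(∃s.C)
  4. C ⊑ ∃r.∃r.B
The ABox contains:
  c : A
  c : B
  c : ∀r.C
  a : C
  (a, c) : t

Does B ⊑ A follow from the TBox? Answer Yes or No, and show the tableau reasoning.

1. B ⊑ A  ⇔  (B ⊓ ¬A) unsat w.r.t. T
   apply at x₀: B⊑C
   open: L(x₀) ⊇ {B, C, ¬A, ∃r.∃r.B} (+ ∃-successors)
2. Hence B ⊑ A: not entailed.

No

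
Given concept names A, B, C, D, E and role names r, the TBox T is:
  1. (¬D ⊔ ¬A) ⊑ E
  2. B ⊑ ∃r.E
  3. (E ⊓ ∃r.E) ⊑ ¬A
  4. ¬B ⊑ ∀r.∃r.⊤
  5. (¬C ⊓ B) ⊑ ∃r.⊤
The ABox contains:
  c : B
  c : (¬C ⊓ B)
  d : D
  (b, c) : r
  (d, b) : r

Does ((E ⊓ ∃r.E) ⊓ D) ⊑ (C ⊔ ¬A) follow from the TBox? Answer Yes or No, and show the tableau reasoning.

1. ((E ⊓ ∃r.E) ⊓ D) ⊑ (C ⊔ ¬A)  ⇔  (((E ⊓ ∃r.E) ⊓ D) ⊓ (¬C ⊓ A)) unsat w.r.t. T
   all branches close; clash {A, ¬A} at x₀
2. Hence ((E ⊓ ∃r.E) ⊓ D) ⊑ (C ⊔ ¬A): entailed.

Yes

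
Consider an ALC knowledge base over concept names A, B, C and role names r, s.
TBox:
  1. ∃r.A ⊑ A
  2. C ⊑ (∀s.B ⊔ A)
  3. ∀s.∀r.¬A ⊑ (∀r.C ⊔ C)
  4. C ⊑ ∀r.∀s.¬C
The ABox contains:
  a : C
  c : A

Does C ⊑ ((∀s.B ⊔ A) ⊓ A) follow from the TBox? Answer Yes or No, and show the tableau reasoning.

1. C ⊑ ((∀s.B ⊔ A) ⊓ A)  ⇔  (C ⊓ ((∃s.¬B ⊓ ¬A) ⊔ ¬A)) unsat w.r.t. T
   apply at x₀: C⊑(∀s.B ⊔ A); C⊑∀r.∀s.¬C
   open: L(x₀) ⊇ {C, ¬A, ∀r.¬A, ∀r.∀s.¬C, ∀s.B, …} (+ ∃-successors)
2. Hence C ⊑ ((∀s.B ⊔ A) ⊓ A): not entailed.

No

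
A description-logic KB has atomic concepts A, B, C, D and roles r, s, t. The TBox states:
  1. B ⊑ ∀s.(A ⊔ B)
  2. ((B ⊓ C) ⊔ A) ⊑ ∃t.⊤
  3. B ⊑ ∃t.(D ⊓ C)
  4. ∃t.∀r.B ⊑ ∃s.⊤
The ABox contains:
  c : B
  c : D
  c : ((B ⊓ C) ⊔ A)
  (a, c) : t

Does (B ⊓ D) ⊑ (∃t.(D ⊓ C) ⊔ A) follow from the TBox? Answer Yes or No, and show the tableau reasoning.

1. (B ⊓ D) ⊑ (∃t.(D ⊓ C) ⊔ A)  ⇔  ((B ⊓ D) ⊓ (∀t.(¬D ⊔ ¬C) ⊓ ¬A)) unsat w.r.t. T
   all branches close; clash {C, ¬C} at an ∃-successor
2. Hence (B ⊓ D) ⊑ (∃t.(D ⊓ C) ⊔ A): entailed.

Yes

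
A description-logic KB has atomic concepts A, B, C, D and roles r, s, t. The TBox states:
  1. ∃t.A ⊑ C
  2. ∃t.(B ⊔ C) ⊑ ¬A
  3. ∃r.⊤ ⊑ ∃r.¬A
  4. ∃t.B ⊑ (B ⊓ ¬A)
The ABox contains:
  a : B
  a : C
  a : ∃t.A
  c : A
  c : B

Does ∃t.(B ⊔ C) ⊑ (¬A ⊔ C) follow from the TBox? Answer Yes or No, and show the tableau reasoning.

Yes

1. ∃t.(B ⊔ C) ⊑ (¬A ⊔ C)  ⇔  (∃t.(B ⊔ C) ⊓ (A ⊓ ¬C)) unsat w.r.t. T
   all branches close; clash {C, ¬C} at x₀
2. Hence ∃t.(B ⊔ C) ⊑ (¬A ⊔ C): entailed.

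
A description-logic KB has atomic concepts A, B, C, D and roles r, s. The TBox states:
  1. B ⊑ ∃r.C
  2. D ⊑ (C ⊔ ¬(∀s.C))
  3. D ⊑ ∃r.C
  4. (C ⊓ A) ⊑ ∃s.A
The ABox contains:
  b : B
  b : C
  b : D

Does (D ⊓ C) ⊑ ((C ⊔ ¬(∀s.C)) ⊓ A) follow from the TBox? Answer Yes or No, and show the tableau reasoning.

No

1. (D ⊓ C) ⊑ ((C ⊔ ¬(∀s.C)) ⊓ A)  ⇔  ((D ⊓ C) ⊓ ((¬C ⊓ ∀s.C) ⊔ ¬A)) unsat w.r.t. T
   apply at x₀: D⊑(C ⊔ ¬(∀s.C)); D⊑∃r.C
   open: L(x₀) ⊇ {C, D, ¬A, ¬B, ∃r.C} (+ ∃-successors)
2. Hence (D ⊓ C) ⊑ ((C ⊔ ¬(∀s.C)) ⊓ A): not entailed.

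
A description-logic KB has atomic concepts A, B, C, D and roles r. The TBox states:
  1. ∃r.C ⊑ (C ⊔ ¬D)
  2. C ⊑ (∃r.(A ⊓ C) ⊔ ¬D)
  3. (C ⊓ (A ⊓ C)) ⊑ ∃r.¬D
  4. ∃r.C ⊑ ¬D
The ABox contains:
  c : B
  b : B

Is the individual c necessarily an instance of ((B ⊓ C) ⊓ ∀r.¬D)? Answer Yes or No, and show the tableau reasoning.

1. c : ((B ⊓ C) ⊓ ∀r.¬D)?  L(c) = {B} ∪ {((¬B ⊔ ¬C) ⊔ ∃r.D)}
   open: L(c) ⊇ {B, ¬C, ∀r.¬C} — c ∉ ((B ⊓ C) ⊓ ∀r.¬D) possible
2. Hence c : ((B ⊓ C) ⊓ ∀r.¬D): not entailed.

No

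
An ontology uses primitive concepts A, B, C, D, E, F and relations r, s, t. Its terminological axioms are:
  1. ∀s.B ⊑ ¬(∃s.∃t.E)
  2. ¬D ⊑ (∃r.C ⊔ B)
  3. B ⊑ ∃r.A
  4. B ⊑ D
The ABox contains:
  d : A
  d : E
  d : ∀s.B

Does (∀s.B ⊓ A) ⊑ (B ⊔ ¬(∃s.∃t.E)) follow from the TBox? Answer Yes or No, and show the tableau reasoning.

1. (∀s.B ⊓ A) ⊑ (B ⊔ ¬(∃s.∃t.E))  ⇔  ((∀s.B ⊓ A) ⊓ (¬B ⊓ ∃s.∃t.E)) unsat w.r.t. T
   all branches close; clash {B, ¬B} at x₀
2. Hence (∀s.B ⊓ A) ⊑ (B ⊔ ¬(∃s.∃t.E)): entailed.

Yes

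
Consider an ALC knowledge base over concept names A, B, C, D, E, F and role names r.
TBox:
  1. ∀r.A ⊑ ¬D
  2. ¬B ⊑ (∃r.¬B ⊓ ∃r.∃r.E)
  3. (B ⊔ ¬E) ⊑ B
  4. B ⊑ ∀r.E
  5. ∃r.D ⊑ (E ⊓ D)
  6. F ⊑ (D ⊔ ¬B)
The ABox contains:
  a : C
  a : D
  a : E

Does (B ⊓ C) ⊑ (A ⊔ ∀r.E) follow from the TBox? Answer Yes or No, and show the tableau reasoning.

1. (B ⊓ C) ⊑ (A ⊔ ∀r.E)  ⇔  ((B ⊓ C) ⊓ (¬A ⊓ ∃r.¬E)) unsat w.r.t. T
   all branches close; clash {B, ¬B} at x₀
2. Hence (B ⊓ C) ⊑ (A ⊔ ∀r.E): entailed.

Yes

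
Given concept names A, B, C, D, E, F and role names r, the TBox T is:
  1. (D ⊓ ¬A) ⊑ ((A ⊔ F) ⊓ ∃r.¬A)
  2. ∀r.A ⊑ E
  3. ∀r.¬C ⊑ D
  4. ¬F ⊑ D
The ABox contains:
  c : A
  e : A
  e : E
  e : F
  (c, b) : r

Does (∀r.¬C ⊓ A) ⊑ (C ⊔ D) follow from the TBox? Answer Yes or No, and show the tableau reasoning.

Yes

1. (∀r.¬C ⊓ A) ⊑ (C ⊔ D)  ⇔  ((∀r.¬C ⊓ A) ⊓ (¬C ⊓ ¬D)) unsat w.r.t. T
   all branches close; clash {D, ¬D} at x₀
2. Hence (∀r.¬C ⊓ A) ⊑ (C ⊔ D): entailed.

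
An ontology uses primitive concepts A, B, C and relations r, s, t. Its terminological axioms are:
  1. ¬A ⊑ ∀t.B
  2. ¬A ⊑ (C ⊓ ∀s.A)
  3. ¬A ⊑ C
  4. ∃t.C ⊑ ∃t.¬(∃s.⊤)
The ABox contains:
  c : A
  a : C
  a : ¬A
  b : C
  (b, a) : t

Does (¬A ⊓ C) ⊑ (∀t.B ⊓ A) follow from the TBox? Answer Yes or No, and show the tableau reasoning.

No

1. (¬A ⊓ C) ⊑ (∀t.B ⊓ A)  ⇔  ((¬A ⊓ C) ⊓ (∃t.¬B ⊔ ¬A)) unsat w.r.t. T
   apply at x₀: ¬A⊑∀t.B; ¬A⊑(C ⊓ ∀s.A)
   open: L(x₀) ⊇ {C, ¬A, ∀s.A, ∀t.B, ∀t.¬C}
2. Hence (¬A ⊓ C) ⊑ (∀t.B ⊓ A): not entailed.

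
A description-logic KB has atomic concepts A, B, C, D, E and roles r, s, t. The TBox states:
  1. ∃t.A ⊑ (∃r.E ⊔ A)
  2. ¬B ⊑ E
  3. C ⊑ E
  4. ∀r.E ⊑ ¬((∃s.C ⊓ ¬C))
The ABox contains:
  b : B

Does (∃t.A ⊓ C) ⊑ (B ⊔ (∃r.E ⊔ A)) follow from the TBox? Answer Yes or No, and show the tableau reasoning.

1. (∃t.A ⊓ C) ⊑ (B ⊔ (∃r.E ⊔ A))  ⇔  ((∃t.A ⊓ C) ⊓ (¬B ⊓ (∀r.¬E ⊓ ¬A))) unsat w.r.t. T
   all branches close; clash {A, ¬A} at x₀
2. Hence (∃t.A ⊓ C) ⊑ (B ⊔ (∃r.E ⊔ A)): entailed.

Yes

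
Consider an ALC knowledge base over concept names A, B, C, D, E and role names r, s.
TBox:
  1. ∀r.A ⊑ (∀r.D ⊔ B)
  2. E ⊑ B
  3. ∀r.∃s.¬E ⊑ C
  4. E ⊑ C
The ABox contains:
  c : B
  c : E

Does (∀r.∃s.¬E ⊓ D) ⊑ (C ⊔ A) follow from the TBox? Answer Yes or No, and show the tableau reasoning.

1. (∀r.∃s.¬E ⊓ D) ⊑ (C ⊔ A)  ⇔  ((∀r.∃s.¬E ⊓ D) ⊓ (¬C ⊓ ¬A)) unsat w.r.t. T
   all branches close; clash {C, ¬C} at x₀
2. Hence (∀r.∃s.¬E ⊓ D) ⊑ (C ⊔ A): entailed.

Yes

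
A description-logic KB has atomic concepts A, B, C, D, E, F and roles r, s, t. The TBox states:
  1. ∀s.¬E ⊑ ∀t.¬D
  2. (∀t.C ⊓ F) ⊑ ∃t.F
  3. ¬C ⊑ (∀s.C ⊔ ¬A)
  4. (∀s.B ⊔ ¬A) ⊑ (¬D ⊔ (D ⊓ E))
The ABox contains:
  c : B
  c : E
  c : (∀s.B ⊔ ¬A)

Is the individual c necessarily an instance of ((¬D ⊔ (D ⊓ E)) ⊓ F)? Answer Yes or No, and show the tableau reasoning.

1. c : ((¬D ⊔ (D ⊓ E)) ⊓ F)?  L(c) = {B, E, (∀s.B ⊔ ¬A)} ∪ {((D ⊓ (¬D ⊔ ¬E)) ⊔ ¬F)}
   apply at c: (∀s.B ⊔ ¬A)⊑(¬D ⊔ (D ⊓ E))
   open: L(c) ⊇ {B, C, E, ¬D, ¬F, …} (+ ∃-successors) — c ∉ ((¬D ⊔ (D ⊓ E)) ⊓ F) possible
2. Hence c : ((¬D ⊔ (D ⊓ E)) ⊓ F): not entailed.

No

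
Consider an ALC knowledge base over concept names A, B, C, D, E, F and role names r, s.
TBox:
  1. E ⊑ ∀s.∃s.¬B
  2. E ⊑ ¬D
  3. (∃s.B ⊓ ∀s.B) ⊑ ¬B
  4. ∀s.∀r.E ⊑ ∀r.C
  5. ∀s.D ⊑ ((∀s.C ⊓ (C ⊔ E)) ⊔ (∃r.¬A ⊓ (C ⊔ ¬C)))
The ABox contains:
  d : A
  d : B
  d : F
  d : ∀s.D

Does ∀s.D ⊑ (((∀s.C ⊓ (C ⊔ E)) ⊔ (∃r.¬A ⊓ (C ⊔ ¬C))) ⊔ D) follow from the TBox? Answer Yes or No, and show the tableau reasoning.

Yes

1. ∀s.D ⊑ (((∀s.C ⊓ (C ⊔ E)) ⊔ (∃r.¬A ⊓ (C ⊔ ¬C))) ⊔ D)  ⇔  (∀s.D ⊓ (((∃s.¬C ⊔ (¬C ⊓ ¬E)) ⊓ (∀r.A ⊔ (¬C ⊓ C))) ⊓ ¬D)) unsat w.r.t. T
   all branches close; clash {C, ¬C} at x₀
2. Hence ∀s.D ⊑ (((∀s.C ⊓ (C ⊔ E)) ⊔ (∃r.¬A ⊓ (C ⊔ ¬C))) ⊔ D): entailed.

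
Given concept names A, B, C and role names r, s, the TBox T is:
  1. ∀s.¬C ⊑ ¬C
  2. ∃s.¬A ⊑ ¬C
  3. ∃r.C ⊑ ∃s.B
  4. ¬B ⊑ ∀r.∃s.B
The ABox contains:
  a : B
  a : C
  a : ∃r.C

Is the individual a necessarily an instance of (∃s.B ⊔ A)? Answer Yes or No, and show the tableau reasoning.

Yes

1. a : (∃s.B ⊔ A)?  L(a) = {B, C, ∃r.C} ∪ {(∀s.¬B ⊓ ¬A)}
   clash {C, ¬C} at a — a ∈ (∃s.B ⊔ A)
2. Hence a : (∃s.B ⊔ A): entailed.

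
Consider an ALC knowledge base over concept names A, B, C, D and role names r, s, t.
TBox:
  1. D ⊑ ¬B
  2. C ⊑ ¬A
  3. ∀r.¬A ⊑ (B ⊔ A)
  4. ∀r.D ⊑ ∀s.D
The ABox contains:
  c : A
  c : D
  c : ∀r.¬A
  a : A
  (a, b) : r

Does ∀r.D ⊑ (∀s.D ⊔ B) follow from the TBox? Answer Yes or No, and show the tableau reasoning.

1. ∀r.D ⊑ (∀s.D ⊔ B)  ⇔  (∀r.D ⊓ (∃s.¬D ⊓ ¬B)) unsat w.r.t. T
   all branches close; clash {A, ¬A} at x₀
2. Hence ∀r.D ⊑ (∀s.D ⊔ B): entailed.

Yes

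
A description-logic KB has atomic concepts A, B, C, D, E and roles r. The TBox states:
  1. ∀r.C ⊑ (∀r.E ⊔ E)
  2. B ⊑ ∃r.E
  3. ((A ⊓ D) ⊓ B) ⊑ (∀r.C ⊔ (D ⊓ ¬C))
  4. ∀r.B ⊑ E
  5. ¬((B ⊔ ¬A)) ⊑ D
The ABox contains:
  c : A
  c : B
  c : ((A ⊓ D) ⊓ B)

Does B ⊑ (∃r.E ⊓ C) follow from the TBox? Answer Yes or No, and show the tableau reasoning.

No

1. B ⊑ (∃r.E ⊓ C)  ⇔  (B ⊓ (∀r.¬E ⊔ ¬C)) unsat w.r.t. T
   apply at x₀: B⊑∃r.E
   open: L(x₀) ⊇ {B, ¬A, ¬C, ∃r.E, ∃r.¬B, …} (+ ∃-successors)
2. Hence B ⊑ (∃r.E ⊓ C): not entailed.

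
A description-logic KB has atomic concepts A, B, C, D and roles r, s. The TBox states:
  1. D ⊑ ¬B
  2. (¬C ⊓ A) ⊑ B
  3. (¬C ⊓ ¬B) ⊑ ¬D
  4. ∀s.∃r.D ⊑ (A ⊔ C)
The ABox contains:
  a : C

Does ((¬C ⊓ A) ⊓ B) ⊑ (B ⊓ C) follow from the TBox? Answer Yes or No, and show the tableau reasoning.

No

1. ((¬C ⊓ A) ⊓ B) ⊑ (B ⊓ C)  ⇔  (((¬C ⊓ A) ⊓ B) ⊓ (¬B ⊔ ¬C)) unsat w.r.t. T
   open: L(x₀) ⊇ {A, B, ¬C, ¬D, ∃s.∀r.¬D} (+ ∃-successors)
2. Hence ((¬C ⊓ A) ⊓ B) ⊑ (B ⊓ C): not entailed.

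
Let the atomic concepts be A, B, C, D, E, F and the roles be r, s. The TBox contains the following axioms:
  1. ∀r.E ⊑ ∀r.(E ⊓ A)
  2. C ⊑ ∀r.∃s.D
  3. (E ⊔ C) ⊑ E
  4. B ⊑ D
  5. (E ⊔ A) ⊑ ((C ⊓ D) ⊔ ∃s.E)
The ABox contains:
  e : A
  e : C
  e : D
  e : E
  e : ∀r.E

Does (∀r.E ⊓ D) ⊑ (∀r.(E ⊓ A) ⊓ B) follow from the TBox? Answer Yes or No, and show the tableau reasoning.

1. (∀r.E ⊓ D) ⊑ (∀r.(E ⊓ A) ⊓ B)  ⇔  ((∀r.E ⊓ D) ⊓ (∃r.(¬E ⊔ ¬A) ⊔ ¬B)) unsat w.r.t. T
   apply at x₀: ∀r.E⊑∀r.(E ⊓ A)
   open: L(x₀) ⊇ {D, ¬A, ¬B, ¬C, ¬E, …}
2. Hence (∀r.E ⊓ D) ⊑ (∀r.(E ⊓ A) ⊓ B): not entailed.

No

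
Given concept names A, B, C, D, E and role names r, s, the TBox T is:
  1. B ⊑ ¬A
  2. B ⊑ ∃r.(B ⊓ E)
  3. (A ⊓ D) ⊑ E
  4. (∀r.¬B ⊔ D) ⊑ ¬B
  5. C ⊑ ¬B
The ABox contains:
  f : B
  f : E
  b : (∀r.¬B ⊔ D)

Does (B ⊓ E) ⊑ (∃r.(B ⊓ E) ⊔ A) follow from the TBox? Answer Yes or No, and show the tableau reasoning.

Yes

1. (B ⊓ E) ⊑ (∃r.(B ⊓ E) ⊔ A)  ⇔  ((B ⊓ E) ⊓ (∀r.(¬B ⊔ ¬E) ⊓ ¬A)) unsat w.r.t. T
   all branches close; clash {B, ¬B} at x₀
2. Hence (B ⊓ E) ⊑ (∃r.(B ⊓ E) ⊔ A): entailed.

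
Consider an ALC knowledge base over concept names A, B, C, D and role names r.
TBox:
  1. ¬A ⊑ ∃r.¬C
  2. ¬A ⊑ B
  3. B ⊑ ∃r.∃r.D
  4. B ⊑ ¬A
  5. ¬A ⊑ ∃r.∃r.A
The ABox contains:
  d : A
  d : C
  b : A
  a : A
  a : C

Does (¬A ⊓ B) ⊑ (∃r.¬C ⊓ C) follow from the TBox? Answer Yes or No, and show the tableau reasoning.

1. (¬A ⊓ B) ⊑ (∃r.¬C ⊓ C)  ⇔  ((¬A ⊓ B) ⊓ (∀r.C ⊔ ¬C)) unsat w.r.t. T
   apply at x₀: ¬A⊑∃r.¬C; B⊑∃r.∃r.D; ¬A⊑∃r.∃r.A
   open: L(x₀) ⊇ {B, ¬A, ¬C, ∃r.¬C, ∃r.∃r.A, …} (+ ∃-successors)
2. Hence (¬A ⊓ B) ⊑ (∃r.¬C ⊓ C): not entailed.

No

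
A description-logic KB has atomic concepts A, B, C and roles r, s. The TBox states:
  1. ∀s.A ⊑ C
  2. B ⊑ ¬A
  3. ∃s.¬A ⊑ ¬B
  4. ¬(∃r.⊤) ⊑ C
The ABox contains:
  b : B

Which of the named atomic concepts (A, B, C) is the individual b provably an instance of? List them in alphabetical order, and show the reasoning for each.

1. b : A?  L(b) = {B} ∪ {¬A}
   open: L(b) ⊇ {B, C, ¬A, ∀s.A, ∃r.⊤} (+ ∃-successors) — b ∉ A possible
2. b : B?  L(b) = {B} ∪ {¬B}
   clash {B, ¬B} at b — b ∈ B
3. b : C?  L(b) = {B} ∪ {¬C}
   clash {B, ¬B} at b — b ∈ C
4. Entailed for b: {B, C}

{B, C}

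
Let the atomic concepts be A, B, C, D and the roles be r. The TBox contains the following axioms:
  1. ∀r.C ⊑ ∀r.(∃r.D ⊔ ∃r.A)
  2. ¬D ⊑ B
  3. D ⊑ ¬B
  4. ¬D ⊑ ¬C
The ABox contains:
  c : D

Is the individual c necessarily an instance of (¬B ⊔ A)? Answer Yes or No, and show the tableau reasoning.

1. c : (¬B ⊔ A)?  L(c) = {D} ∪ {(B ⊓ ¬A)}
   clash {B, ¬B} at c — c ∈ (¬B ⊔ A)
2. Hence c : (¬B ⊔ A): entailed.

Yes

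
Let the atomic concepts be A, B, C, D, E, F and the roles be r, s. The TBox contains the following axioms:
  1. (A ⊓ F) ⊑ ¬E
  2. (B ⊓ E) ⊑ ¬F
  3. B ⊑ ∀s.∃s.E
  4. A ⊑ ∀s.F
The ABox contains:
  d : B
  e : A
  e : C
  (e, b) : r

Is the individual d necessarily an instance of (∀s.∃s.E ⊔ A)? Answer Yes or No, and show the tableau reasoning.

Yes

1. d : (∀s.∃s.E ⊔ A)?  L(d) = {B} ∪ {(∃s.∀s.¬E ⊓ ¬A)}
   clash {E, ¬E} at an ∃-successor — d ∈ (∀s.∃s.E ⊔ A)
2. Hence d : (∀s.∃s.E ⊔ A): entailed.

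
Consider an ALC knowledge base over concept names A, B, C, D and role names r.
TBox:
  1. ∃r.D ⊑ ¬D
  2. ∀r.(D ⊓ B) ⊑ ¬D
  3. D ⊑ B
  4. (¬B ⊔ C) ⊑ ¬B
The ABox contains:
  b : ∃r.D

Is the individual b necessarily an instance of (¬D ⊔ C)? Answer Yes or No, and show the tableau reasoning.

Yes

1. b : (¬D ⊔ C)?  L(b) = {∃r.D} ∪ {(D ⊓ ¬C)}
   clash {B, ¬B} at b — b ∈ (¬D ⊔ C)
2. Hence b : (¬D ⊔ C): entailed.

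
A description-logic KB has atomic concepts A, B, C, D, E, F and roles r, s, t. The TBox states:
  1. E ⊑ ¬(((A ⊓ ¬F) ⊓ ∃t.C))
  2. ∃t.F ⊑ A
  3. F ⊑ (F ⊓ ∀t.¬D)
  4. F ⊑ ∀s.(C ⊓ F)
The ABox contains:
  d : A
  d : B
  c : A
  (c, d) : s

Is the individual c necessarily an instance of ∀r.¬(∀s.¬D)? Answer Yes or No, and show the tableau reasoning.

1. c : ∀r.¬(∀s.¬D)?  L(c) = {A} ∪ {∃r.∀s.¬D}
   open: L(c) ⊇ {A, ¬E, ¬F, ∃r.∀s.¬D} (+ ∃-successors) — c ∉ ∀r.¬(∀s.¬D) possible
2. Hence c : ∀r.¬(∀s.¬D): not entailed.

No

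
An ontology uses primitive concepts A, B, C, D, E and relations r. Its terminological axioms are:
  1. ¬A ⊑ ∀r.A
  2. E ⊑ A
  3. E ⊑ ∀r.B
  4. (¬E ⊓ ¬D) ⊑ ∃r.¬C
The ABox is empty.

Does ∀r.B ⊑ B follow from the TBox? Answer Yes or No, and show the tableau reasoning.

1. ∀r.B ⊑ B  ⇔  (∀r.B ⊓ ¬B) unsat w.r.t. T
   open: L(x₀) ⊇ {A, E, ¬B, ∀r.B}
2. Hence ∀r.B ⊑ B: not entailed.

No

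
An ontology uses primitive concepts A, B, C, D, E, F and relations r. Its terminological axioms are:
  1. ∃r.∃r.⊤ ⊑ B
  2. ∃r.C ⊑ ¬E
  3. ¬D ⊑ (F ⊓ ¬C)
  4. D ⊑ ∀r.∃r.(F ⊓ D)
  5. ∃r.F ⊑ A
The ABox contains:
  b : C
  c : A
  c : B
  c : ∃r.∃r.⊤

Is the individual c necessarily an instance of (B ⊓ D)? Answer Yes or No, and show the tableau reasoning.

1. c : (B ⊓ D)?  L(c) = {A, B, ∃r.∃r.⊤} ∪ {(¬B ⊔ ¬D)}
   open: L(c) ⊇ {A, B, F, ¬C, ¬D, …} (+ ∃-successors) — c ∉ (B ⊓ D) possible
2. Hence c : (B ⊓ D): not entailed.

No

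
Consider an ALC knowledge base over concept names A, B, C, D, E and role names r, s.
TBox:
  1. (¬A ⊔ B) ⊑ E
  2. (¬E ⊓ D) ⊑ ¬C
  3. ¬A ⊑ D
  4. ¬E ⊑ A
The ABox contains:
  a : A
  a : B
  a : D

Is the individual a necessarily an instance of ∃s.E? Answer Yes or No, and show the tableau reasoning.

No

1. a : ∃s.E?  L(a) = {A, B, D} ∪ {∀s.¬E}
   open: L(a) ⊇ {A, B, D, E, ∀s.¬E} — a ∉ ∃s.E possible
2. Hence a : ∃s.E: not entailed.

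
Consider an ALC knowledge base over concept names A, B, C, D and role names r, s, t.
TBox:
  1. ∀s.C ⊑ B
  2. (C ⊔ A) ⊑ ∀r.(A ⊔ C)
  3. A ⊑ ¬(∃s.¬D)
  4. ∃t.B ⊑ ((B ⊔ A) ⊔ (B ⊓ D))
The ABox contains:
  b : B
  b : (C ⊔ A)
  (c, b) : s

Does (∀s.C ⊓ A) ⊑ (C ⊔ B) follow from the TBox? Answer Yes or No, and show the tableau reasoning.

1. (∀s.C ⊓ A) ⊑ (C ⊔ B)  ⇔  ((∀s.C ⊓ A) ⊓ (¬C ⊓ ¬B)) unsat w.r.t. T
   all branches close; clash {B, ¬B} at x₀
2. Hence (∀s.C ⊓ A) ⊑ (C ⊔ B): entailed.

Yes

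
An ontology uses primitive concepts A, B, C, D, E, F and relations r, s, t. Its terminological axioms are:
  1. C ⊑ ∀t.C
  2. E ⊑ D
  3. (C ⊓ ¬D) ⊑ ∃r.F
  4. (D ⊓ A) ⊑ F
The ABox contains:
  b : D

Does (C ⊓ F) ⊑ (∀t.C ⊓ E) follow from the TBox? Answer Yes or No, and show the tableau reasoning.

1. (C ⊓ F) ⊑ (∀t.C ⊓ E)  ⇔  ((C ⊓ F) ⊓ (∃t.¬C ⊔ ¬E)) unsat w.r.t. T
   apply at x₀: C⊑∀t.C
   open: L(x₀) ⊇ {C, D, F, ¬E, ∀t.C}
2. Hence (C ⊓ F) ⊑ (∀t.C ⊓ E): not entailed.

No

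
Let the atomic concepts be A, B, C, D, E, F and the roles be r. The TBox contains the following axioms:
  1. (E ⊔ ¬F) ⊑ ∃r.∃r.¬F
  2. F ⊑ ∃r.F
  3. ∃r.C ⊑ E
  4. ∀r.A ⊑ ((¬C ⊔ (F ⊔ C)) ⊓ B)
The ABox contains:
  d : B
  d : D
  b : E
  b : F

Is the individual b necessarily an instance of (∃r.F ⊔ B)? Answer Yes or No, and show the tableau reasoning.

Yes

1. b : (∃r.F ⊔ B)?  L(b) = {E, F} ∪ {(∀r.¬F ⊓ ¬B)}
   clash {B, ¬B} at b — b ∈ (∃r.F ⊔ B)
2. Hence b : (∃r.F ⊔ B): entailed.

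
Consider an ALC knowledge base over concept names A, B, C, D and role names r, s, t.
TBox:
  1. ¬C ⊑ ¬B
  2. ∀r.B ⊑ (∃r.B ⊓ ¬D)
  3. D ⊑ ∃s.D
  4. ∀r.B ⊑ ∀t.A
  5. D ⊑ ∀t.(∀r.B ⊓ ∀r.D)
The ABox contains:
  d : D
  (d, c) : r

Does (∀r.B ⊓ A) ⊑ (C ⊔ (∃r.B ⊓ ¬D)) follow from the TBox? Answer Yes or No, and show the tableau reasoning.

1. (∀r.B ⊓ A) ⊑ (C ⊔ (∃r.B ⊓ ¬D))  ⇔  ((∀r.B ⊓ A) ⊓ (¬C ⊓ (∀r.¬B ⊔ D))) unsat w.r.t. T
   all branches close; clash {D, ¬D} at x₀
2. Hence (∀r.B ⊓ A) ⊑ (C ⊔ (∃r.B ⊓ ¬D)): entailed.

Yes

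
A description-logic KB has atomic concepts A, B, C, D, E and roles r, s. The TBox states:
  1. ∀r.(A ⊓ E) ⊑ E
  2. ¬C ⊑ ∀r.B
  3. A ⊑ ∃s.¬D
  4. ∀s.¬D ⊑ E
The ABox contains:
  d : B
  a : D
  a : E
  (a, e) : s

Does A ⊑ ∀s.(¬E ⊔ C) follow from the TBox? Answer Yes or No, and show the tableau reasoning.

No

1. A ⊑ ∀s.(¬E ⊔ C)  ⇔  (A ⊓ ∃s.(E ⊓ ¬C)) unsat w.r.t. T
   apply at x₀: A⊑∃s.¬D
   open: L(x₀) ⊇ {A, C, ∃r.(¬A ⊔ ¬E), ∃s.(E ⊓ ¬C), ∃s.D, …} (+ ∃-successors)
2. Hence A ⊑ ∀s.(¬E ⊔ C): not entailed.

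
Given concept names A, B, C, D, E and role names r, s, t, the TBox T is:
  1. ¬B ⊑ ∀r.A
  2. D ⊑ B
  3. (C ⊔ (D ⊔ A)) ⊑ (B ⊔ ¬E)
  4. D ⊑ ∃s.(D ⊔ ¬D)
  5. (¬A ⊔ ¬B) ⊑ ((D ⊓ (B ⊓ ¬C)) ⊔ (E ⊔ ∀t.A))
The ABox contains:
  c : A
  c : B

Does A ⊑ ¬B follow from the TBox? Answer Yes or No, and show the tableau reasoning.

1. A ⊑ ¬B  ⇔  (A ⊓ B) unsat w.r.t. T
   open: L(x₀) ⊇ {A, B, ¬D}
2. Hence A ⊑ ¬B: not entailed.

No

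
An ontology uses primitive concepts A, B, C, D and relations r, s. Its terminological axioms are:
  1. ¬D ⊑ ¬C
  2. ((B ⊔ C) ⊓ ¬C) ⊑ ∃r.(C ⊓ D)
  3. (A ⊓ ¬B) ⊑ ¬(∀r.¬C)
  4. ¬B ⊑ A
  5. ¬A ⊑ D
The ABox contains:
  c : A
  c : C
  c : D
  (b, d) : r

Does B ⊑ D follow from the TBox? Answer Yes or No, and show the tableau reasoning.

1. B ⊑ D  ⇔  (B ⊓ ¬D) unsat w.r.t. T
   apply at x₀: ¬D⊑¬C
   open: L(x₀) ⊇ {A, B, ¬C, ¬D, ∃r.(C ⊓ D)} (+ ∃-successors)
2. Hence B ⊑ D: not entailed.

No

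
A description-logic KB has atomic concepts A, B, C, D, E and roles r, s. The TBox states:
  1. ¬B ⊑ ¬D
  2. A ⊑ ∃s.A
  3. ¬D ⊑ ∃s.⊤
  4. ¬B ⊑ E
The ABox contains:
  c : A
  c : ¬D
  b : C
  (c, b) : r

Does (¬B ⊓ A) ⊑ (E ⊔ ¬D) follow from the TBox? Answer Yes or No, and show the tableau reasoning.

1. (¬B ⊓ A) ⊑ (E ⊔ ¬D)  ⇔  ((¬B ⊓ A) ⊓ (¬E ⊓ D)) unsat w.r.t. T
   all branches close; clash {E, ¬E} at x₀
2. Hence (¬B ⊓ A) ⊑ (E ⊔ ¬D): entailed.

Yes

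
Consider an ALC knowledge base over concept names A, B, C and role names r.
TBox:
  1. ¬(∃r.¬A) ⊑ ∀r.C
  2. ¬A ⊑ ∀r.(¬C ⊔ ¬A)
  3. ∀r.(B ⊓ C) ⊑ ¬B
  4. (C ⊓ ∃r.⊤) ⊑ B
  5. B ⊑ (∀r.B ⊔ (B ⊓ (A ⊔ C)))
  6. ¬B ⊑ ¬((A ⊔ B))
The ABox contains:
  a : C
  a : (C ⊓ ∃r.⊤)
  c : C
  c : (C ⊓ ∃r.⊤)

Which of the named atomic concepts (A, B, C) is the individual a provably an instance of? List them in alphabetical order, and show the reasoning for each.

1. a : A?  L(a) = {C, (C ⊓ ∃r.⊤)} ∪ {¬A}
   apply at a: ¬A⊑∀r.(¬C ⊔ ¬A); (C ⊓ ∃r.⊤)⊑B
   open: L(a) ⊇ {B, C, ¬A, ∀r.(¬C ⊔ ¬A), ∀r.B, …} (+ ∃-successors) — a ∉ A possible
2. a : B?  L(a) = {C, (C ⊓ ∃r.⊤)} ∪ {¬B}
   clash {B, ¬B} at a — a ∈ B
3. a : C?  L(a) = {C, (C ⊓ ∃r.⊤)} ∪ {¬C}
   clash {C, ¬C} at a — a ∈ C
4. Entailed for a: {B, C}

{B, C}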